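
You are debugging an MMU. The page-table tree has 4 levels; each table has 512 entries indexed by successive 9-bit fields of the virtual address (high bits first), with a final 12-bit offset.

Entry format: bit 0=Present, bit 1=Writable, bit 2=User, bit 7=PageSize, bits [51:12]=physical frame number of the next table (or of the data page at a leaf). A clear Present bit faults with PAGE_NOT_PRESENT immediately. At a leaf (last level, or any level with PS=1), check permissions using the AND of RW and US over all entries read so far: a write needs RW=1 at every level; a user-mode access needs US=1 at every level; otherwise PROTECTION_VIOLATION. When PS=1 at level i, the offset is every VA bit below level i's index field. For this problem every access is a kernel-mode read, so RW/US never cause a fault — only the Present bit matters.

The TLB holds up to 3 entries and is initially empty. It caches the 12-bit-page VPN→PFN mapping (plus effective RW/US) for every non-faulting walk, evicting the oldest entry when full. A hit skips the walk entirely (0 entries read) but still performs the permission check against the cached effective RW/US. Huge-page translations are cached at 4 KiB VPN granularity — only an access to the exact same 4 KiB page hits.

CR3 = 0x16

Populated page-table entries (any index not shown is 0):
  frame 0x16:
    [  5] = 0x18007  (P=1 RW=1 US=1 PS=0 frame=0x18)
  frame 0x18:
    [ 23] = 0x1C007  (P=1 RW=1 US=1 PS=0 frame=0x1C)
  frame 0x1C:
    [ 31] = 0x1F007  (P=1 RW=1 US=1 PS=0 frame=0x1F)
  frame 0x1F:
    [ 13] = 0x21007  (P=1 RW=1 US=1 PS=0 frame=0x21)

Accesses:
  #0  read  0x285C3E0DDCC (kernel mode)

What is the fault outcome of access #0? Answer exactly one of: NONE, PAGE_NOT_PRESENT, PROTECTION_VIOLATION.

Per-access translation:
#0 VA=0x285C3E0DDCC (r,kernel):
  lvl0: tbl 0x16, slot 5 ⇒ 0x18007 (P1/RW1/US1/PS0)
  lvl1: tbl 0x18, slot 23 ⇒ 0x1C007 (P1/RW1/US1/PS0)
  lvl2: tbl 0x1C, slot 31 ⇒ 0x1F007 (P1/RW1/US1/PS0)
  lvl3: tbl 0x1F, slot 13 ⇒ 0x21007 (P1/RW1/US1/PS0)
  ✓ 0x21DCC  — 4 lookups

Access #0 fault: NONE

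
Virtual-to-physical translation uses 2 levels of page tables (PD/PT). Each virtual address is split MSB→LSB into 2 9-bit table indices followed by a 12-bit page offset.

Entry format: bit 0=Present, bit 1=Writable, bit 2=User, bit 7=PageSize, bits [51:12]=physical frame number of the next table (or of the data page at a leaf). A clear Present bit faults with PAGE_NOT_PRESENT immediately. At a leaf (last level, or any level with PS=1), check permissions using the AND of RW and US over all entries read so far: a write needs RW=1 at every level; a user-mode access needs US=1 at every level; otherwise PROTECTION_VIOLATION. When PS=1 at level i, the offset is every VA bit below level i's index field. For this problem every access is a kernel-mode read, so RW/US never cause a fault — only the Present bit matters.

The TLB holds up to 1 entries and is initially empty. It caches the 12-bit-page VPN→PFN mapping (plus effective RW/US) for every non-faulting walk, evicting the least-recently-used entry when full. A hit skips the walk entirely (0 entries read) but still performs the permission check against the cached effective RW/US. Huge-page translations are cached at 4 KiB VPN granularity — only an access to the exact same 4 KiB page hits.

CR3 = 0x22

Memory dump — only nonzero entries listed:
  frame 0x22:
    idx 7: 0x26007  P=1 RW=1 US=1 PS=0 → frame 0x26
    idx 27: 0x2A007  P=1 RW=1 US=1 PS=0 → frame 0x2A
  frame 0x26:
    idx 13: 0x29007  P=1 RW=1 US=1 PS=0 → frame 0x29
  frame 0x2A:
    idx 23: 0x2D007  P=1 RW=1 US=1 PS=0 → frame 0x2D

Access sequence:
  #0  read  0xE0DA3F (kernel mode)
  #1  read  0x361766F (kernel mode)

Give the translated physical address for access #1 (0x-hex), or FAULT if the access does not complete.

Walk each access:
#0 VA=0xE0DA3F (r,kernel):
  L0: frame=0x22 idx=7 entry=0x26007 [P=1 RW=1 US=1 PS=0]
  L1: frame=0x26 idx=13 entry=0x29007 [P=1 RW=1 US=1 PS=0]
  → PA=0x29A3F  (2 entries read)
#1 VA=0x361766F (r,kernel):
  L0: frame=0x22 idx=27 entry=0x2A007 [P=1 RW=1 US=1 PS=0]
  L1: frame=0x2A idx=23 entry=0x2D007 [P=1 RW=1 US=1 PS=0]
  → PA=0x2D66F  (2 entries read)

Access #1 PA: 0x2D66F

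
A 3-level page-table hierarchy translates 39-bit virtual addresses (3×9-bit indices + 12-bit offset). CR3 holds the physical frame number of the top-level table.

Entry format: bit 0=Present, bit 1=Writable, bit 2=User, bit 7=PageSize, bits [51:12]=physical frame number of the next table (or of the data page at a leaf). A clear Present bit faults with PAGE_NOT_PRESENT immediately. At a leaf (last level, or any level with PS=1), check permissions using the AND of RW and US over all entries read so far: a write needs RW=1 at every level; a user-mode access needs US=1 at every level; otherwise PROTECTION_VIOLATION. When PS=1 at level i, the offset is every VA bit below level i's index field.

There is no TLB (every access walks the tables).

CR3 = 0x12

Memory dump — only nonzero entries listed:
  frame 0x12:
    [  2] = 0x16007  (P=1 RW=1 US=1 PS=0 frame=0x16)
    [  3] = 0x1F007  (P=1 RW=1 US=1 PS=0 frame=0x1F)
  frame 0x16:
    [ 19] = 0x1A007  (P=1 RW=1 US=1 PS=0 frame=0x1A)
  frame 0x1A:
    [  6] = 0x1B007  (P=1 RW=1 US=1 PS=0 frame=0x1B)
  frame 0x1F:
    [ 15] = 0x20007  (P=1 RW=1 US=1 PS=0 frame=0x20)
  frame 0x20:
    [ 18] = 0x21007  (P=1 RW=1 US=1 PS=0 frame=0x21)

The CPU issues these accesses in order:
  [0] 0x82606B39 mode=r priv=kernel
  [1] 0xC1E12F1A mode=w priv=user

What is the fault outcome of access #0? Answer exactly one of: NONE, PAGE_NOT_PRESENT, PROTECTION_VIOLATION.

Per-access translation:
#0 VA=0x82606B39 (r,kernel):
  [0] read 0x12 idx=2: raw=0x16007 flags P=1 W=1 U=1 S=0
  [1] read 0x16 idx=19: raw=0x1A007 flags P=1 W=1 U=1 S=0
  [2] read 0x1A idx=6: raw=0x1B007 flags P=1 W=1 U=1 S=0
  ⇒ phys 0x1BB39  [3 reads]
#1 VA=0xC1E12F1A (w,user):
  [0] read 0x12 idx=3: raw=0x1F007 flags P=1 W=1 U=1 S=0
  [1] read 0x1F idx=15: raw=0x20007 flags P=1 W=1 U=1 S=0
  [2] read 0x20 idx=18: raw=0x21007 flags P=1 W=1 U=1 S=0
  ⇒ phys 0x21F1A  [3 reads]

Access #0 fault: NONE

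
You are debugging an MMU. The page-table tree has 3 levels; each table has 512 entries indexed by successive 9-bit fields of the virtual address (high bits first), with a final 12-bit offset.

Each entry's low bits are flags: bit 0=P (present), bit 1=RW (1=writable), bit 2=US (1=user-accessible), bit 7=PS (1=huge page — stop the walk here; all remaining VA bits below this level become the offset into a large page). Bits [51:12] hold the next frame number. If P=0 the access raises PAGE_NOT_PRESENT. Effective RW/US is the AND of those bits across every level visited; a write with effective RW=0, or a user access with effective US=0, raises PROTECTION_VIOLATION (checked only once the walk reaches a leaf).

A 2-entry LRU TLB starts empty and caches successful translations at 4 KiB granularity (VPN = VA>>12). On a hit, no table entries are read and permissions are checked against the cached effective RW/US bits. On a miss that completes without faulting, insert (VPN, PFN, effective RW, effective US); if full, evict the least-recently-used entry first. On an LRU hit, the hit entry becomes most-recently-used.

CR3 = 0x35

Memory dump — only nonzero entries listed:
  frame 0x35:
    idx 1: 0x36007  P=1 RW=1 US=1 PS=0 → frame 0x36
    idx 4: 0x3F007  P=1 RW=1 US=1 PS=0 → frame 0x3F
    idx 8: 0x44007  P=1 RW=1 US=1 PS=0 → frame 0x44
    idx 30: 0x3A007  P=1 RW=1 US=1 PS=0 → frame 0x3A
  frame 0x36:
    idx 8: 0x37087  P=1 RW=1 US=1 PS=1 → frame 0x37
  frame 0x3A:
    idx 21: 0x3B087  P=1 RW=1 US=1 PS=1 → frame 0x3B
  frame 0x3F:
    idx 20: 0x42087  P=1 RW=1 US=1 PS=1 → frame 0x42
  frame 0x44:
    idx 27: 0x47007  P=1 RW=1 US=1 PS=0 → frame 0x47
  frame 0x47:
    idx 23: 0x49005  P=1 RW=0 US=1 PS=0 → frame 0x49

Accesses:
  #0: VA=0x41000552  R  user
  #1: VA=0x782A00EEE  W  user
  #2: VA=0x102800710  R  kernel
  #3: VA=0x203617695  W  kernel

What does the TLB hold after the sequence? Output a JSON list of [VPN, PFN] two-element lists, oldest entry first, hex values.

Trace:
#0 VA=0x41000552 (r,user):
  L0 @0x35[1] → 0x36007  P=1,RW=1,US=1,PS=0
  L1 @0x36[8] → 0x37087  P=1,RW=1,US=1,PS=1
  ⇒ phys 0x37552 (huge @L1)  [2 reads]
#1 VA=0x782A00EEE (w,user):
  L0 @0x35[30] → 0x3A007  P=1,RW=1,US=1,PS=0
  L1 @0x3A[21] → 0x3B087  P=1,RW=1,US=1,PS=1
  ⇒ phys 0x3BEEE (huge @L1)  [2 reads]
#2 VA=0x102800710 (r,kernel):
  L0 @0x35[4] → 0x3F007  P=1,RW=1,US=1,PS=0
  L1 @0x3F[20] → 0x42087  P=1,RW=1,US=1,PS=1
  ⇒ phys 0x42710 (huge @L1)  [2 reads]
#3 VA=0x203617695 (w,kernel):
  L0 @0x35[8] → 0x44007  P=1,RW=1,US=1,PS=0
  L1 @0x44[27] → 0x47007  P=1,RW=1,US=1,PS=0
  L2 @0x47[23] → 0x49005  P=1,RW=0,US=1,PS=0
  ⇒ fault: PROTECTION_VIOLATION  — 3 lookups

TLB: [["0x782A00", "0x3B"], ["0x102800", "0x42"]]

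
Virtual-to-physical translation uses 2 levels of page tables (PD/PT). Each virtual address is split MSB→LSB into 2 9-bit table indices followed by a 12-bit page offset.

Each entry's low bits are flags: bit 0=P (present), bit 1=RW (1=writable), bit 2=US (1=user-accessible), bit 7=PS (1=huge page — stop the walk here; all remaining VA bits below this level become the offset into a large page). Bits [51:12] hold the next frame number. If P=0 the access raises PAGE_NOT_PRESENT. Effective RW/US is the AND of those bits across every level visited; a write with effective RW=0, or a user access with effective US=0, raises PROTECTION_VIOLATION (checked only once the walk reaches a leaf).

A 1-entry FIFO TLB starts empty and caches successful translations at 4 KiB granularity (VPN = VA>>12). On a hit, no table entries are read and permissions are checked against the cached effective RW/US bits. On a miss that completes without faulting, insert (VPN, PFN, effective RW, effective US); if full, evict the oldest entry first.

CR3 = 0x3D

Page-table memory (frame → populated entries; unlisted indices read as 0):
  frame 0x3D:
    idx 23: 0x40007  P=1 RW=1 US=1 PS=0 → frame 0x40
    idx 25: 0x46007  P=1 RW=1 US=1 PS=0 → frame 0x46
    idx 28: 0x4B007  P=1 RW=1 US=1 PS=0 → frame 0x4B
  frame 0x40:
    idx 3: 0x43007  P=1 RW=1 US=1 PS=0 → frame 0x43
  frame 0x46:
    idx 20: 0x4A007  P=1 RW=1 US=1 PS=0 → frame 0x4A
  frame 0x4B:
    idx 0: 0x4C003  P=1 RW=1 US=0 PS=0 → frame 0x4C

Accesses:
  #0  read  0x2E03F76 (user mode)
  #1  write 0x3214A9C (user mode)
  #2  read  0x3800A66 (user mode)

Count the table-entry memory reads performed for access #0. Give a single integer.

Per-access translation:
#0 VA=0x2E03F76 (r,user):
  [0] read 0x3D idx=23: raw=0x40007 flags P=1 W=1 U=1 S=0
  [1] read 0x40 idx=3: raw=0x43007 flags P=1 W=1 U=1 S=0
  → PA=0x43F76  (2 entries read)
#1 VA=0x3214A9C (w,user):
  [0] read 0x3D idx=25: raw=0x46007 flags P=1 W=1 U=1 S=0
  [1] read 0x46 idx=20: raw=0x4A007 flags P=1 W=1 U=1 S=0
  → PA=0x4AA9C  (2 entries read)
#2 VA=0x3800A66 (r,user):
  [0] read 0x3D idx=28: raw=0x4B007 flags P=1 W=1 U=1 S=0
  [1] read 0x4B idx=0: raw=0x4C003 flags P=1 W=1 U=0 S=0
  → PROTECTION_VIOLATION  (2 entries read)

Entries read for #0: 2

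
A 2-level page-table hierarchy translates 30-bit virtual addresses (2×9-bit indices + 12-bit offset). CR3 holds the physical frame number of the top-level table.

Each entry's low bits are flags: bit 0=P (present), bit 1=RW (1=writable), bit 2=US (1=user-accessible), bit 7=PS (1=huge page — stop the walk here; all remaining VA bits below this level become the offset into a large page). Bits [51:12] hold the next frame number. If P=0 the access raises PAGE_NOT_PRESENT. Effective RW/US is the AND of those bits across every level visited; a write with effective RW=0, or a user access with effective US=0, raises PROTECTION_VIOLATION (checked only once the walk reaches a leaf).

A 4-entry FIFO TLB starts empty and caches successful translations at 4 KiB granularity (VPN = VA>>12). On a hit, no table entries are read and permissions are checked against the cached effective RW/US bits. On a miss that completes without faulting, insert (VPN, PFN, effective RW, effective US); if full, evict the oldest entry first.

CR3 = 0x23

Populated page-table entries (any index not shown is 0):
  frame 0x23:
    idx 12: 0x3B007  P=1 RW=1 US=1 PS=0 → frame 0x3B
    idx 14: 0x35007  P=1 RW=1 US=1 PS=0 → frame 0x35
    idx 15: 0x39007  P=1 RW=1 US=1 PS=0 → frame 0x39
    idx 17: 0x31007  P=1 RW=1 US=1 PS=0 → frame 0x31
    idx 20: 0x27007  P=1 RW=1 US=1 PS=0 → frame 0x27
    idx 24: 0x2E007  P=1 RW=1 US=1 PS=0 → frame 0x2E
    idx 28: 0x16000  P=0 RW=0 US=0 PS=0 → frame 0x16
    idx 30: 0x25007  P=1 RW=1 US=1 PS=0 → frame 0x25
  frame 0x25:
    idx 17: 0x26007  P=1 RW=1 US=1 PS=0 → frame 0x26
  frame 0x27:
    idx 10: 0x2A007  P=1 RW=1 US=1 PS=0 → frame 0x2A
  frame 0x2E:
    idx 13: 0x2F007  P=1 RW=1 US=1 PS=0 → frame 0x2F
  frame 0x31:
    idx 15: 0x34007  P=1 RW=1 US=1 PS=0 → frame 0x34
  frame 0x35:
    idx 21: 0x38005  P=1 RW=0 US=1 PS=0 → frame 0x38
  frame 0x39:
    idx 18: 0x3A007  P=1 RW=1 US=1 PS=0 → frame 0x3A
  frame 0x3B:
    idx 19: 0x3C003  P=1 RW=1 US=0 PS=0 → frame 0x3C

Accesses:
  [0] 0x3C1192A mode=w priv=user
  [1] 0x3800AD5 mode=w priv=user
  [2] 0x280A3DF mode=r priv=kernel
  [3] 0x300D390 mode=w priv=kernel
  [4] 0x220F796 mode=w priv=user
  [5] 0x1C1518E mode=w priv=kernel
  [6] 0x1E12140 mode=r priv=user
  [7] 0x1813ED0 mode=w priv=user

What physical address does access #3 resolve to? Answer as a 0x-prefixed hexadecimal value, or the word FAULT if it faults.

Walk each access:
#0 VA=0x3C1192A (w,user):
  lvl0: tbl 0x23, slot 30 ⇒ 0x25007 (P1/RW1/US1/PS0)
  lvl1: tbl 0x25, slot 17 ⇒ 0x26007 (P1/RW1/US1/PS0)
  → PA=0x2692A  (2 entries read)
#1 VA=0x3800AD5 (w,user):
  lvl0: tbl 0x23, slot 28 ⇒ 0x16000 (P0/RW0/US0/PS0)
  ✗ PAGE_NOT_PRESENT  [1 reads]
#2 VA=0x280A3DF (r,kernel):
  lvl0: tbl 0x23, slot 20 ⇒ 0x27007 (P1/RW1/US1/PS0)
  lvl1: tbl 0x27, slot 10 ⇒ 0x2A007 (P1/RW1/US1/PS0)
  → PA=0x2A3DF  (2 entries read)
#3 VA=0x300D390 (w,kernel):
  lvl0: tbl 0x23, slot 24 ⇒ 0x2E007 (P1/RW1/US1/PS0)
  lvl1: tbl 0x2E, slot 13 ⇒ 0x2F007 (P1/RW1/US1/PS0)
  → PA=0x2F390  (2 entries read)
#4 VA=0x220F796 (w,user):
  lvl0: tbl 0x23, slot 17 ⇒ 0x31007 (P1/RW1/US1/PS0)
  lvl1: tbl 0x31, slot 15 ⇒ 0x34007 (P1/RW1/US1/PS0)
  → PA=0x34796  (2 entries read)
#5 VA=0x1C1518E (w,kernel):
  lvl0: tbl 0x23, slot 14 ⇒ 0x35007 (P1/RW1/US1/PS0)
  lvl1: tbl 0x35, slot 21 ⇒ 0x38005 (P1/RW0/US1/PS0)
  ✗ PROTECTION_VIOLATION  [2 reads]
#6 VA=0x1E12140 (r,user):
  lvl0: tbl 0x23, slot 15 ⇒ 0x39007 (P1/RW1/US1/PS0)
  lvl1: tbl 0x39, slot 18 ⇒ 0x3A007 (P1/RW1/US1/PS0)
  → PA=0x3A140  (2 entries read)
#7 VA=0x1813ED0 (w,user):
  lvl0: tbl 0x23, slot 12 ⇒ 0x3B007 (P1/RW1/US1/PS0)
  lvl1: tbl 0x3B, slot 19 ⇒ 0x3C003 (P1/RW1/US0/PS0)
  ✗ PROTECTION_VIOLATION  [2 reads]

Access #3 PA: 0x2F390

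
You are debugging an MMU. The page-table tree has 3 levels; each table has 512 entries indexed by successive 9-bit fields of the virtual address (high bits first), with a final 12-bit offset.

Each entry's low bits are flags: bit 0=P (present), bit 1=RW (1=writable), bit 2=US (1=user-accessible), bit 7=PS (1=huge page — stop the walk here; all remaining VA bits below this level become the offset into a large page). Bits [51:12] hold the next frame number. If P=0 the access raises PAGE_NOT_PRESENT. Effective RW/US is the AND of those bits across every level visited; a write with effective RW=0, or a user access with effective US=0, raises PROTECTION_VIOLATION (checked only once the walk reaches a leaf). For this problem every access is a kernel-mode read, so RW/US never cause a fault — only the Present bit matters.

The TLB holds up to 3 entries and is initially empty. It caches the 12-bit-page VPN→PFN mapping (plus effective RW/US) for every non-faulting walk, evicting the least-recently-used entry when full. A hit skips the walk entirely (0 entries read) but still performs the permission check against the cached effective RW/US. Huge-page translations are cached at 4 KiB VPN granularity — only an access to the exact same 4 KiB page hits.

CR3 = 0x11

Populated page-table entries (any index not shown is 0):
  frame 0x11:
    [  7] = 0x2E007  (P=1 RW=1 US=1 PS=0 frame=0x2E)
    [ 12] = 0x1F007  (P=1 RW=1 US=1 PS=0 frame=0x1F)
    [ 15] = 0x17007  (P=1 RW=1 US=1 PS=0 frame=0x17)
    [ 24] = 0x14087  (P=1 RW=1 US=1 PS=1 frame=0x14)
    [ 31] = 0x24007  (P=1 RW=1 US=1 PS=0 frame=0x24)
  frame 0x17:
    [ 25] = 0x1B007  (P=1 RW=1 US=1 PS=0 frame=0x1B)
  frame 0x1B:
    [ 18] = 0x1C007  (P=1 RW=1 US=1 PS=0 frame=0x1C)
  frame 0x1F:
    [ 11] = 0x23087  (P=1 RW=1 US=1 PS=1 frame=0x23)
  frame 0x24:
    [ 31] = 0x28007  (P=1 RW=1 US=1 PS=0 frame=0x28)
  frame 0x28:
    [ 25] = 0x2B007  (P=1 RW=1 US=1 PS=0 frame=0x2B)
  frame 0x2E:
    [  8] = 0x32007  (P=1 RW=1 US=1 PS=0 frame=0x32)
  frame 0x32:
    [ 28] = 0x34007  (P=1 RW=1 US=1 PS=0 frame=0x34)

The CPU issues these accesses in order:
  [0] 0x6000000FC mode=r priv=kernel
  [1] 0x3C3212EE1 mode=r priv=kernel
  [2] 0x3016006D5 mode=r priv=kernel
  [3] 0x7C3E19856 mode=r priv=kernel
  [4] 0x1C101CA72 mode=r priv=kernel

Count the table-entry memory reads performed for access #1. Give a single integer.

Trace:
#0 VA=0x6000000FC (r,kernel):
  [0] read 0x11 idx=24: raw=0x14087 flags P=1 W=1 U=1 S=1
  → PA=0x140FC (huge @L0)  (1 entries read)
#1 VA=0x3C3212EE1 (r,kernel):
  [0] read 0x11 idx=15: raw=0x17007 flags P=1 W=1 U=1 S=0
  [1] read 0x17 idx=25: raw=0x1B007 flags P=1 W=1 U=1 S=0
  [2] read 0x1B idx=18: raw=0x1C007 flags P=1 W=1 U=1 S=0
  → PA=0x1CEE1  (3 entries read)
#2 VA=0x3016006D5 (r,kernel):
  [0] read 0x11 idx=12: raw=0x1F007 flags P=1 W=1 U=1 S=0
  [1] read 0x1F idx=11: raw=0x23087 flags P=1 W=1 U=1 S=1
  → PA=0x236D5 (huge @L1)  (2 entries read)
#3 VA=0x7C3E19856 (r,kernel):
  [0] read 0x11 idx=31: raw=0x24007 flags P=1 W=1 U=1 S=0
  [1] read 0x24 idx=31: raw=0x28007 flags P=1 W=1 U=1 S=0
  [2] read 0x28 idx=25: raw=0x2B007 flags P=1 W=1 U=1 S=0
  → PA=0x2B856  (3 entries read)
#4 VA=0x1C101CA72 (r,kernel):
  [0] read 0x11 idx=7: raw=0x2E007 flags P=1 W=1 U=1 S=0
  [1] read 0x2E idx=8: raw=0x32007 flags P=1 W=1 U=1 S=0
  [2] read 0x32 idx=28: raw=0x34007 flags P=1 W=1 U=1 S=0
  → PA=0x34A72  (3 entries read)

Entries read for #1: 3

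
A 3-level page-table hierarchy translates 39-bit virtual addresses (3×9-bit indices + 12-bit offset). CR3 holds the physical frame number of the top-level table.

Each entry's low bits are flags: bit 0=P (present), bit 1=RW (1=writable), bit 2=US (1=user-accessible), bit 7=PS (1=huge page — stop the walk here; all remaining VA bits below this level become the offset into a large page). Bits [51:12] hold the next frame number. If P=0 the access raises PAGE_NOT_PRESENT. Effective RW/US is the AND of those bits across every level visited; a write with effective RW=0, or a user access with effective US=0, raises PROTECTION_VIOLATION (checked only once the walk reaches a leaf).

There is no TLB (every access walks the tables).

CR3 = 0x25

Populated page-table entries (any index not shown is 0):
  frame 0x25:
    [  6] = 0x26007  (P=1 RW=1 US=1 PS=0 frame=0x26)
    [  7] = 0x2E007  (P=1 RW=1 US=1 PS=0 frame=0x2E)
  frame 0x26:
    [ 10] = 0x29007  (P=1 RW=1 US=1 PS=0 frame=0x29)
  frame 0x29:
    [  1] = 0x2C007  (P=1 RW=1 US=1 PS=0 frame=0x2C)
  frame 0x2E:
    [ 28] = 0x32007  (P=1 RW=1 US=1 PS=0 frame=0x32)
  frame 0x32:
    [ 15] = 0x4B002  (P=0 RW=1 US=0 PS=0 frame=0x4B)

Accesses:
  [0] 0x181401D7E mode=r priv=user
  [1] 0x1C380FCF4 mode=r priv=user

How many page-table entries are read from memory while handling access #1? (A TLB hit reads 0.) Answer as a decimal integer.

Walk each access:
#0 VA=0x181401D7E (r,user):
  L0 @0x25[6] → 0x26007  P=1,RW=1,US=1,PS=0
  L1 @0x26[10] → 0x29007  P=1,RW=1,US=1,PS=0
  L2 @0x29[1] → 0x2C007  P=1,RW=1,US=1,PS=0
  → PA=0x2CD7E  (3 entries read)
#1 VA=0x1C380FCF4 (r,user):
  L0 @0x25[7] → 0x2E007  P=1,RW=1,US=1,PS=0
  L1 @0x2E[28] → 0x32007  P=1,RW=1,US=1,PS=0
  L2 @0x32[15] → 0x4B002  P=0,RW=1,US=0,PS=0
  ✗ PAGE_NOT_PRESENT  [3 reads]

Entries read for #1: 3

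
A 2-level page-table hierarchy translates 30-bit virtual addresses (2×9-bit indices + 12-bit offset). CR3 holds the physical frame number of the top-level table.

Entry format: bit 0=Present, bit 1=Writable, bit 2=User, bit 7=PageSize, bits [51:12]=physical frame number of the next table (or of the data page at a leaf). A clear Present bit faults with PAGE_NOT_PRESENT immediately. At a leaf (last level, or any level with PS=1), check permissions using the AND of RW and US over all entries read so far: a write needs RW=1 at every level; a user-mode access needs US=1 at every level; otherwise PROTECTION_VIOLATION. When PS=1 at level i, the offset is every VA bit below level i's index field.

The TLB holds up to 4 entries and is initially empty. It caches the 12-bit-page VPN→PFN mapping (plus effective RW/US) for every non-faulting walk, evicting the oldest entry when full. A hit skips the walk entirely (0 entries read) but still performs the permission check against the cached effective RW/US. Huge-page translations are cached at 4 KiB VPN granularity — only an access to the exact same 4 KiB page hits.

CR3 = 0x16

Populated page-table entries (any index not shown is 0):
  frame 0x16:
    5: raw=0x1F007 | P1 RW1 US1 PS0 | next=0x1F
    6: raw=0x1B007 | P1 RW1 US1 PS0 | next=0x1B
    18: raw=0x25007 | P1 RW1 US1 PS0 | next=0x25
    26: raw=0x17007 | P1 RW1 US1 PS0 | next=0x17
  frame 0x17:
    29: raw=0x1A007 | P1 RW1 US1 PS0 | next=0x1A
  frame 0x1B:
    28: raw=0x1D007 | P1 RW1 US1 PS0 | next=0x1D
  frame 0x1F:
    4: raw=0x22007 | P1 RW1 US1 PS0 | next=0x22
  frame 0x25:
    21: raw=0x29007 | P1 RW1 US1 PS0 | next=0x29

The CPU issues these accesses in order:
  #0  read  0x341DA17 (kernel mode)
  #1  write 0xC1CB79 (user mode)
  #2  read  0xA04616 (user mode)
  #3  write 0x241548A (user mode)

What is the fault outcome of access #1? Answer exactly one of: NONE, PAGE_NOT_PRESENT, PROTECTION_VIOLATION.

Per-access translation:
#0 VA=0x341DA17 (r,kernel):
  lvl0: tbl 0x16, slot 26 ⇒ 0x17007 (P1/RW1/US1/PS0)
  lvl1: tbl 0x17, slot 29 ⇒ 0x1A007 (P1/RW1/US1/PS0)
  → PA=0x1AA17  (2 entries read)
#1 VA=0xC1CB79 (w,user):
  lvl0: tbl 0x16, slot 6 ⇒ 0x1B007 (P1/RW1/US1/PS0)
  lvl1: tbl 0x1B, slot 28 ⇒ 0x1D007 (P1/RW1/US1/PS0)
  → PA=0x1DB79  (2 entries read)
#2 VA=0xA04616 (r,user):
  lvl0: tbl 0x16, slot 5 ⇒ 0x1F007 (P1/RW1/US1/PS0)
  lvl1: tbl 0x1F, slot 4 ⇒ 0x22007 (P1/RW1/US1/PS0)
  → PA=0x22616  (2 entries read)
#3 VA=0x241548A (w,user):
  lvl0: tbl 0x16, slot 18 ⇒ 0x25007 (P1/RW1/US1/PS0)
  lvl1: tbl 0x25, slot 21 ⇒ 0x29007 (P1/RW1/US1/PS0)
  → PA=0x2948A  (2 entries read)

Access #1 fault: NONE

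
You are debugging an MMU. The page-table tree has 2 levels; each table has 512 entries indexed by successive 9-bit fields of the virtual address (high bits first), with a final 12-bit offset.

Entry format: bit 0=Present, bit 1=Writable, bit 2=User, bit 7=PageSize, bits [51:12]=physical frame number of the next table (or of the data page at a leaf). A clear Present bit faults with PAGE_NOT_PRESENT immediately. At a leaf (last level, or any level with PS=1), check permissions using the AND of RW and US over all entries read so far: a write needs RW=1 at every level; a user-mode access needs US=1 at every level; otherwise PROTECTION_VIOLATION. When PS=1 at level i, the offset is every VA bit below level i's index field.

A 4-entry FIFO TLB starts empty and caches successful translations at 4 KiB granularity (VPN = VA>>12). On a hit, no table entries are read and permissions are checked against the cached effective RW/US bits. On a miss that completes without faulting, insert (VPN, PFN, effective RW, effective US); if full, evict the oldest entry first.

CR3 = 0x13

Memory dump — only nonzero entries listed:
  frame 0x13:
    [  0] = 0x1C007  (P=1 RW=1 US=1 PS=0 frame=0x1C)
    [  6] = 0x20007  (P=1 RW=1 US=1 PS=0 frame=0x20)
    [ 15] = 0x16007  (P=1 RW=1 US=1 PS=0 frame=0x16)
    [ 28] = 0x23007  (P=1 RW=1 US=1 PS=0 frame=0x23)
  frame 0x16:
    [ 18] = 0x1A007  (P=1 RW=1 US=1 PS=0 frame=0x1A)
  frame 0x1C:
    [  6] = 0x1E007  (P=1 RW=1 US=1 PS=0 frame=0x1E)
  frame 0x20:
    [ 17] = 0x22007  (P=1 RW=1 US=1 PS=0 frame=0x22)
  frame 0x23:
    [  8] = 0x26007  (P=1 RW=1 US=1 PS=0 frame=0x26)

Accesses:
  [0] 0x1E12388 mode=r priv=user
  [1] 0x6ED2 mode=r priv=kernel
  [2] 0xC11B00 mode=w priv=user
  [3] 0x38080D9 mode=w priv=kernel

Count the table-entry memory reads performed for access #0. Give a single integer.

Walk each access:
#0 VA=0x1E12388 (r,user):
  L0 @0x13[15] → 0x16007  P=1,RW=1,US=1,PS=0
  L1 @0x16[18] → 0x1A007  P=1,RW=1,US=1,PS=0
  ⇒ phys 0x1A388  [2 reads]
#1 VA=0x6ED2 (r,kernel):
  L0 @0x13[0] → 0x1C007  P=1,RW=1,US=1,PS=0
  L1 @0x1C[6] → 0x1E007  P=1,RW=1,US=1,PS=0
  ⇒ phys 0x1EED2  [2 reads]
#2 VA=0xC11B00 (w,user):
  L0 @0x13[6] → 0x20007  P=1,RW=1,US=1,PS=0
  L1 @0x20[17] → 0x22007  P=1,RW=1,US=1,PS=0
  ⇒ phys 0x22B00  [2 reads]
#3 VA=0x38080D9 (w,kernel):
  L0 @0x13[28] → 0x23007  P=1,RW=1,US=1,PS=0
  L1 @0x23[8] → 0x26007  P=1,RW=1,US=1,PS=0
  ⇒ phys 0x260D9  [2 reads]

Entries read for #0: 2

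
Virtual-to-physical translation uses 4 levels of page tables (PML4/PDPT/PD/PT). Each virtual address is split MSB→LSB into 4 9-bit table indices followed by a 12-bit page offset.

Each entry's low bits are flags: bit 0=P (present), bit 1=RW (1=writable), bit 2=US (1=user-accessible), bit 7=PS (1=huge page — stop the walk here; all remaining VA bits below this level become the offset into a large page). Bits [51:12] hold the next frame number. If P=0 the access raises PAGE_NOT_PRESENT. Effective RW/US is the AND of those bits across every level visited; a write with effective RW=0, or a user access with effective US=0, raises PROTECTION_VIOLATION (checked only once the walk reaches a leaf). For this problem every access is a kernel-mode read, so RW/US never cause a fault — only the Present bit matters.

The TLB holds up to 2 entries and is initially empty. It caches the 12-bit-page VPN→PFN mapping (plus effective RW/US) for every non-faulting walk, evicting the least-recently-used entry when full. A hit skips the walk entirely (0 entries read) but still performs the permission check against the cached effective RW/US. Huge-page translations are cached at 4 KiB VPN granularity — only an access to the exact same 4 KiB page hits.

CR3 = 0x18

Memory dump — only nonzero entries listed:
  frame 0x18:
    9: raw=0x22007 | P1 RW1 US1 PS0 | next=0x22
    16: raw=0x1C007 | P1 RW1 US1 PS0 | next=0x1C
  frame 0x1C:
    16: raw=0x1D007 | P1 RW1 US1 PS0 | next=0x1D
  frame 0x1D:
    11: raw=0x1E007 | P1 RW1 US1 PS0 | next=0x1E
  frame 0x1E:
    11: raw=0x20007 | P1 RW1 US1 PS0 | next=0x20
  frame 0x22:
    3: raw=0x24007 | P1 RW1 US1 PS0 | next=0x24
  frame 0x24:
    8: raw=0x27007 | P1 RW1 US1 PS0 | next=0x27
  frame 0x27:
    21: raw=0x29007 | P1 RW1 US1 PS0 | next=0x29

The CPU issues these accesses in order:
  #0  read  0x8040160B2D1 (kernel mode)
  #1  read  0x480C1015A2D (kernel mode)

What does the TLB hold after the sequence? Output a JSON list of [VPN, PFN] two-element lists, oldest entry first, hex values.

Trace:
#0 VA=0x8040160B2D1 (r,kernel):
  lvl0: tbl 0x18, slot 16 ⇒ 0x1C007 (P1/RW1/US1/PS0)
  lvl1: tbl 0x1C, slot 16 ⇒ 0x1D007 (P1/RW1/US1/PS0)
  lvl2: tbl 0x1D, slot 11 ⇒ 0x1E007 (P1/RW1/US1/PS0)
  lvl3: tbl 0x1E, slot 11 ⇒ 0x20007 (P1/RW1/US1/PS0)
  → PA=0x202D1  (4 entries read)
#1 VA=0x480C1015A2D (r,kernel):
  lvl0: tbl 0x18, slot 9 ⇒ 0x22007 (P1/RW1/US1/PS0)
  lvl1: tbl 0x22, slot 3 ⇒ 0x24007 (P1/RW1/US1/PS0)
  lvl2: tbl 0x24, slot 8 ⇒ 0x27007 (P1/RW1/US1/PS0)
  lvl3: tbl 0x27, slot 21 ⇒ 0x29007 (P1/RW1/US1/PS0)
  → PA=0x29A2D  (4 entries read)

TLB: [["0x8040160B", "0x20"], ["0x480C1015", "0x29"]]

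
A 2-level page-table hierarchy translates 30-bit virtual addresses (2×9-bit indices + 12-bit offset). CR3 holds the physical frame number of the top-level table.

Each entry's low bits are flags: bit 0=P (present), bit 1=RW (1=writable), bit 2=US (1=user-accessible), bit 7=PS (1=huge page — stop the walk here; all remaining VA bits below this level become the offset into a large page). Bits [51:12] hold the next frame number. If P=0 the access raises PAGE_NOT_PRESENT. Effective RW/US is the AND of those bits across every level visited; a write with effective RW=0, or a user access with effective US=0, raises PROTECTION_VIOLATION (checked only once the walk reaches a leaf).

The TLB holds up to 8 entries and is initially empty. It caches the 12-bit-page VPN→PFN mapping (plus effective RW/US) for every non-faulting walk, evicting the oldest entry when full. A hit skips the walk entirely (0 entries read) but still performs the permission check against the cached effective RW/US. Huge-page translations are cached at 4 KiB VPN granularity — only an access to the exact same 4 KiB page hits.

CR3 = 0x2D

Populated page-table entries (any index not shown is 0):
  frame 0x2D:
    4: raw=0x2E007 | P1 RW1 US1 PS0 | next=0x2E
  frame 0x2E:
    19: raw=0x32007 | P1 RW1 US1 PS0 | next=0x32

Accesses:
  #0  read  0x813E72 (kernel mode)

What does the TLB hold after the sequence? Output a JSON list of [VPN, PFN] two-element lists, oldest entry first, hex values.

Per-access translation:
#0 VA=0x813E72 (r,kernel):
  lvl0: tbl 0x2D, slot 4 ⇒ 0x2E007 (P1/RW1/US1/PS0)
  lvl1: tbl 0x2E, slot 19 ⇒ 0x32007 (P1/RW1/US1/PS0)
  ✓ 0x32E72  — 2 lookups

TLB: [["0x813", "0x32"]]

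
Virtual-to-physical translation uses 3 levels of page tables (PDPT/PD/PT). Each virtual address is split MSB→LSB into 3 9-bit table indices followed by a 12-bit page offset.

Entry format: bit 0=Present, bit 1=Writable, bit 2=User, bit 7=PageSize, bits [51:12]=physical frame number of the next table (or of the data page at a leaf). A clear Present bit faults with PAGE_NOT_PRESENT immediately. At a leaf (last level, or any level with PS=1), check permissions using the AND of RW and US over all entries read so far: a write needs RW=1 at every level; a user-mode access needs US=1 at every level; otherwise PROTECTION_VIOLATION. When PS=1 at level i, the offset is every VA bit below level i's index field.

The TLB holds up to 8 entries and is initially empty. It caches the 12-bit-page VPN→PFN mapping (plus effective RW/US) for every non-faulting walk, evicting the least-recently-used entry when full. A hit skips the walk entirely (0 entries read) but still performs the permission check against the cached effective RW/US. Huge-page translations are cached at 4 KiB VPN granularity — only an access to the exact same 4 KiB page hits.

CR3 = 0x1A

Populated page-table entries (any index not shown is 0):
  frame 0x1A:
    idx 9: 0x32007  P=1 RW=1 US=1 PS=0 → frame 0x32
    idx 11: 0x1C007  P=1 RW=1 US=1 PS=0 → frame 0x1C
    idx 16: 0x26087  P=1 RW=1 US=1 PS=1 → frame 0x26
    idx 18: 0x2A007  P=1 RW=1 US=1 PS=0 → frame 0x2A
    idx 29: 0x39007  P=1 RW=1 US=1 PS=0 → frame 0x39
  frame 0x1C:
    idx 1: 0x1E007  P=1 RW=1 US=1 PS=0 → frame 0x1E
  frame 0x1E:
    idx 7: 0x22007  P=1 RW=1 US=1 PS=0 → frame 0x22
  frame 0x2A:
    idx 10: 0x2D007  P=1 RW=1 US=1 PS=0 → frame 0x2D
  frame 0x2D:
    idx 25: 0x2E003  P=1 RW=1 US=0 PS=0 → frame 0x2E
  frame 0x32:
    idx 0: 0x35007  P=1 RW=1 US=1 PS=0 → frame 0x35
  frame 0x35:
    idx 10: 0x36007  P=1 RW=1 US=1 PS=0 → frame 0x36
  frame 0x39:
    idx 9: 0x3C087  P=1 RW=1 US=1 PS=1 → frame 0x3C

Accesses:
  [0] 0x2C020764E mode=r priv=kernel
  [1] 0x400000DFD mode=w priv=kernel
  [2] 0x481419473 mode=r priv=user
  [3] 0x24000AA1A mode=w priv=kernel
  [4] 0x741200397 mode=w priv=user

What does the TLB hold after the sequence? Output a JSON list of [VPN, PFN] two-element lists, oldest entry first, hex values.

Per-access translation:
#0 VA=0x2C020764E (r,kernel):
  L0 @0x1A[11] → 0x1C007  P=1,RW=1,US=1,PS=0
  L1 @0x1C[1] → 0x1E007  P=1,RW=1,US=1,PS=0
  L2 @0x1E[7] → 0x22007  P=1,RW=1,US=1,PS=0
  → PA=0x2264E  (3 entries read)
#1 VA=0x400000DFD (w,kernel):
  L0 @0x1A[16] → 0x26087  P=1,RW=1,US=1,PS=1
  → PA=0x26DFD (huge @L0)  (1 entries read)
#2 VA=0x481419473 (r,user):
  L0 @0x1A[18] → 0x2A007  P=1,RW=1,US=1,PS=0
  L1 @0x2A[10] → 0x2D007  P=1,RW=1,US=1,PS=0
  L2 @0x2D[25] → 0x2E003  P=1,RW=1,US=0,PS=0
  → PROTECTION_VIOLATION  (3 entries read)
#3 VA=0x24000AA1A (w,kernel):
  L0 @0x1A[9] → 0x32007  P=1,RW=1,US=1,PS=0
  L1 @0x32[0] → 0x35007  P=1,RW=1,US=1,PS=0
  L2 @0x35[10] → 0x36007  P=1,RW=1,US=1,PS=0
  → PA=0x36A1A  (3 entries read)
#4 VA=0x741200397 (w,user):
  L0 @0x1A[29] → 0x39007  P=1,RW=1,US=1,PS=0
  L1 @0x39[9] → 0x3C087  P=1,RW=1,US=1,PS=1
  → PA=0x3C397 (huge @L1)  (2 entries read)

TLB: [["0x2C0207", "0x22"], ["0x400000", "0x26"], ["0x24000A", "0x36"], ["0x741200", "0x3C"]]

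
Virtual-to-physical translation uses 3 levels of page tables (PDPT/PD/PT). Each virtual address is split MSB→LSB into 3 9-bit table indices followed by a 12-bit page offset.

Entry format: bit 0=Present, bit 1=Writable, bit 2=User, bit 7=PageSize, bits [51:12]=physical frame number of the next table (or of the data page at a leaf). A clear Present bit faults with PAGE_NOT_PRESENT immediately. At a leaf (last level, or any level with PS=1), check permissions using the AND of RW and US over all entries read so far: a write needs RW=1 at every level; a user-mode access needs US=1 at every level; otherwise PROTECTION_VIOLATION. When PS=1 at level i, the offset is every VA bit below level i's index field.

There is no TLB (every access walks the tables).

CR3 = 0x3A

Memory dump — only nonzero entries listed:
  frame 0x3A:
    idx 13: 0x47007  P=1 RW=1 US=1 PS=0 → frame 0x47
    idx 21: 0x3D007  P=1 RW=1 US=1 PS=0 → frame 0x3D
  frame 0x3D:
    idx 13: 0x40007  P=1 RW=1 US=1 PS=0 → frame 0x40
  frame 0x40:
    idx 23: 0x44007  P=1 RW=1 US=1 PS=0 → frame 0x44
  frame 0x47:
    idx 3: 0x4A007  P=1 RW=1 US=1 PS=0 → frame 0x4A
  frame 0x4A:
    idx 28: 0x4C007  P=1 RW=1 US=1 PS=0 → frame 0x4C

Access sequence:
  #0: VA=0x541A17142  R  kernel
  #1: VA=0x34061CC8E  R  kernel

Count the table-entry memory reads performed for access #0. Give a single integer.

Per-access translation:
#0 VA=0x541A17142 (r,kernel):
  L0 @0x3A[21] → 0x3D007  P=1,RW=1,US=1,PS=0
  L1 @0x3D[13] → 0x40007  P=1,RW=1,US=1,PS=0
  L2 @0x40[23] → 0x44007  P=1,RW=1,US=1,PS=0
  ⇒ phys 0x44142  [3 reads]
#1 VA=0x34061CC8E (r,kernel):
  L0 @0x3A[13] → 0x47007  P=1,RW=1,US=1,PS=0
  L1 @0x47[3] → 0x4A007  P=1,RW=1,US=1,PS=0
  L2 @0x4A[28] → 0x4C007  P=1,RW=1,US=1,PS=0
  ⇒ phys 0x4CC8E  [3 reads]

Entries read for #0: 3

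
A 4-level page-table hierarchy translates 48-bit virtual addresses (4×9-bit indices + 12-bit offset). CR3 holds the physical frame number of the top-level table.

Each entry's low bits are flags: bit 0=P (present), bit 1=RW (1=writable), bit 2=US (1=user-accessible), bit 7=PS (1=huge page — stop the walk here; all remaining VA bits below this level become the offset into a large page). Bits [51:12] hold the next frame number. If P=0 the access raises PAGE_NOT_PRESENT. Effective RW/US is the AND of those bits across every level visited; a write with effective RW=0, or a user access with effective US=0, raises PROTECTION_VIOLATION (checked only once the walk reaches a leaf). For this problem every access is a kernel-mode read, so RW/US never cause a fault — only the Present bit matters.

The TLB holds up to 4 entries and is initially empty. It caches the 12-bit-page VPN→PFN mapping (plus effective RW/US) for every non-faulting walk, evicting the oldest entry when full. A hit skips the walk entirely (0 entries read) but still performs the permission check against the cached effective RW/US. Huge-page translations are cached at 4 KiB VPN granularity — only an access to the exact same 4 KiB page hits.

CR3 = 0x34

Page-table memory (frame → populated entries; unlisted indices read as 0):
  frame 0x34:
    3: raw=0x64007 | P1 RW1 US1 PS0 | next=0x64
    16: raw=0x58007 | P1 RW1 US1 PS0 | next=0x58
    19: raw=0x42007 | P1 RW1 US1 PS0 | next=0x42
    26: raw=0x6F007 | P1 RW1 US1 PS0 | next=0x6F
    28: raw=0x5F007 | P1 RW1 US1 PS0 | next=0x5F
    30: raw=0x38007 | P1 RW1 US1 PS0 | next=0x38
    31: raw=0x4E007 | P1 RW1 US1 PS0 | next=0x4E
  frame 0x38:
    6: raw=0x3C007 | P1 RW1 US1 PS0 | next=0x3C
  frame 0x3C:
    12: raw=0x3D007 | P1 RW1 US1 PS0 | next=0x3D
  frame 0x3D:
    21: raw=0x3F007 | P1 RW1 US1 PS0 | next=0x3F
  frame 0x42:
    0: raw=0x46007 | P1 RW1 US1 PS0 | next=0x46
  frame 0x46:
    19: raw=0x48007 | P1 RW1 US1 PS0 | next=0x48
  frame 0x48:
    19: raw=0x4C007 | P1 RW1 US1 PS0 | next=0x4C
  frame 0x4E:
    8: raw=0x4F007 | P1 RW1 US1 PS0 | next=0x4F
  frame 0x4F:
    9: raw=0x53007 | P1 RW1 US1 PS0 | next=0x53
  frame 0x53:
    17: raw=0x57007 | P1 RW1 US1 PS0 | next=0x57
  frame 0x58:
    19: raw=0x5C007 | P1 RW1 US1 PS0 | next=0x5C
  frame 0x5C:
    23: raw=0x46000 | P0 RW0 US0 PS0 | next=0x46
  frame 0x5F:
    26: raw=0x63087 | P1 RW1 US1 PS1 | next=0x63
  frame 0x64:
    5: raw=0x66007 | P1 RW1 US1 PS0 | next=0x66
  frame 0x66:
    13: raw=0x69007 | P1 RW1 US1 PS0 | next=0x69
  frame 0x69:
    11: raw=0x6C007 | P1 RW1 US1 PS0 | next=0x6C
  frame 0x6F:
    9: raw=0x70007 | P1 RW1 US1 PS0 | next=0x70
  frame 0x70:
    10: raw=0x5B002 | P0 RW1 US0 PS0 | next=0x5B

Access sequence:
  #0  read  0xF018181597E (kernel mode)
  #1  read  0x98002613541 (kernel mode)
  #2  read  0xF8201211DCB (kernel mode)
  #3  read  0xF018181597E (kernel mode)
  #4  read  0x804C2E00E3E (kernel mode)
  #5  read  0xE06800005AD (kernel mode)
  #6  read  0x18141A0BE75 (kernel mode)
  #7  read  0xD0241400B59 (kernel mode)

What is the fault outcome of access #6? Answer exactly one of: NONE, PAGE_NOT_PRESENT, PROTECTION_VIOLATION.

Per-access translation:
#0 VA=0xF018181597E (r,kernel):
  lvl0: tbl 0x34, slot 30 ⇒ 0x38007 (P1/RW1/US1/PS0)
  lvl1: tbl 0x38, slot 6 ⇒ 0x3C007 (P1/RW1/US1/PS0)
  lvl2: tbl 0x3C, slot 12 ⇒ 0x3D007 (P1/RW1/US1/PS0)
  lvl3: tbl 0x3D, slot 21 ⇒ 0x3F007 (P1/RW1/US1/PS0)
  → PA=0x3F97E  (4 entries read)
#1 VA=0x98002613541 (r,kernel):
  lvl0: tbl 0x34, slot 19 ⇒ 0x42007 (P1/RW1/US1/PS0)
  lvl1: tbl 0x42, slot 0 ⇒ 0x46007 (P1/RW1/US1/PS0)
  lvl2: tbl 0x46, slot 19 ⇒ 0x48007 (P1/RW1/US1/PS0)
  lvl3: tbl 0x48, slot 19 ⇒ 0x4C007 (P1/RW1/US1/PS0)
  → PA=0x4C541  (4 entries read)
#2 VA=0xF8201211DCB (r,kernel):
  lvl0: tbl 0x34, slot 31 ⇒ 0x4E007 (P1/RW1/US1/PS0)
  lvl1: tbl 0x4E, slot 8 ⇒ 0x4F007 (P1/RW1/US1/PS0)
  lvl2: tbl 0x4F, slot 9 ⇒ 0x53007 (P1/RW1/US1/PS0)
  lvl3: tbl 0x53, slot 17 ⇒ 0x57007 (P1/RW1/US1/PS0)
  → PA=0x57DCB  (4 entries read)
#3 VA=0xF018181597E (r,kernel):
  TLB hit vpn=0xF0181815 → PA=0x3F97E
#4 VA=0x804C2E00E3E (r,kernel):
  lvl0: tbl 0x34, slot 16 ⇒ 0x58007 (P1/RW1/US1/PS0)
  lvl1: tbl 0x58, slot 19 ⇒ 0x5C007 (P1/RW1/US1/PS0)
  lvl2: tbl 0x5C, slot 23 ⇒ 0x46000 (P0/RW0/US0/PS0)
  → PAGE_NOT_PRESENT  (3 entries read)
#5 VA=0xE06800005AD (r,kernel):
  lvl0: tbl 0x34, slot 28 ⇒ 0x5F007 (P1/RW1/US1/PS0)
  lvl1: tbl 0x5F, slot 26 ⇒ 0x63087 (P1/RW1/US1/PS1)
  → PA=0x635AD (huge @L1)  (2 entries read)
#6 VA=0x18141A0BE75 (r,kernel):
  lvl0: tbl 0x34, slot 3 ⇒ 0x64007 (P1/RW1/US1/PS0)
  lvl1: tbl 0x64, slot 5 ⇒ 0x66007 (P1/RW1/US1/PS0)
  lvl2: tbl 0x66, slot 13 ⇒ 0x69007 (P1/RW1/US1/PS0)
  lvl3: tbl 0x69, slot 11 ⇒ 0x6C007 (P1/RW1/US1/PS0)
  → PA=0x6CE75  (4 entries read)
#7 VA=0xD0241400B59 (r,kernel):
  lvl0: tbl 0x34, slot 26 ⇒ 0x6F007 (P1/RW1/US1/PS0)
  lvl1: tbl 0x6F, slot 9 ⇒ 0x70007 (P1/RW1/US1/PS0)
  lvl2: tbl 0x70, slot 10 ⇒ 0x5B002 (P0/RW1/US0/PS0)
  → PAGE_NOT_PRESENT  (3 entries read)

Access #6 fault: NONE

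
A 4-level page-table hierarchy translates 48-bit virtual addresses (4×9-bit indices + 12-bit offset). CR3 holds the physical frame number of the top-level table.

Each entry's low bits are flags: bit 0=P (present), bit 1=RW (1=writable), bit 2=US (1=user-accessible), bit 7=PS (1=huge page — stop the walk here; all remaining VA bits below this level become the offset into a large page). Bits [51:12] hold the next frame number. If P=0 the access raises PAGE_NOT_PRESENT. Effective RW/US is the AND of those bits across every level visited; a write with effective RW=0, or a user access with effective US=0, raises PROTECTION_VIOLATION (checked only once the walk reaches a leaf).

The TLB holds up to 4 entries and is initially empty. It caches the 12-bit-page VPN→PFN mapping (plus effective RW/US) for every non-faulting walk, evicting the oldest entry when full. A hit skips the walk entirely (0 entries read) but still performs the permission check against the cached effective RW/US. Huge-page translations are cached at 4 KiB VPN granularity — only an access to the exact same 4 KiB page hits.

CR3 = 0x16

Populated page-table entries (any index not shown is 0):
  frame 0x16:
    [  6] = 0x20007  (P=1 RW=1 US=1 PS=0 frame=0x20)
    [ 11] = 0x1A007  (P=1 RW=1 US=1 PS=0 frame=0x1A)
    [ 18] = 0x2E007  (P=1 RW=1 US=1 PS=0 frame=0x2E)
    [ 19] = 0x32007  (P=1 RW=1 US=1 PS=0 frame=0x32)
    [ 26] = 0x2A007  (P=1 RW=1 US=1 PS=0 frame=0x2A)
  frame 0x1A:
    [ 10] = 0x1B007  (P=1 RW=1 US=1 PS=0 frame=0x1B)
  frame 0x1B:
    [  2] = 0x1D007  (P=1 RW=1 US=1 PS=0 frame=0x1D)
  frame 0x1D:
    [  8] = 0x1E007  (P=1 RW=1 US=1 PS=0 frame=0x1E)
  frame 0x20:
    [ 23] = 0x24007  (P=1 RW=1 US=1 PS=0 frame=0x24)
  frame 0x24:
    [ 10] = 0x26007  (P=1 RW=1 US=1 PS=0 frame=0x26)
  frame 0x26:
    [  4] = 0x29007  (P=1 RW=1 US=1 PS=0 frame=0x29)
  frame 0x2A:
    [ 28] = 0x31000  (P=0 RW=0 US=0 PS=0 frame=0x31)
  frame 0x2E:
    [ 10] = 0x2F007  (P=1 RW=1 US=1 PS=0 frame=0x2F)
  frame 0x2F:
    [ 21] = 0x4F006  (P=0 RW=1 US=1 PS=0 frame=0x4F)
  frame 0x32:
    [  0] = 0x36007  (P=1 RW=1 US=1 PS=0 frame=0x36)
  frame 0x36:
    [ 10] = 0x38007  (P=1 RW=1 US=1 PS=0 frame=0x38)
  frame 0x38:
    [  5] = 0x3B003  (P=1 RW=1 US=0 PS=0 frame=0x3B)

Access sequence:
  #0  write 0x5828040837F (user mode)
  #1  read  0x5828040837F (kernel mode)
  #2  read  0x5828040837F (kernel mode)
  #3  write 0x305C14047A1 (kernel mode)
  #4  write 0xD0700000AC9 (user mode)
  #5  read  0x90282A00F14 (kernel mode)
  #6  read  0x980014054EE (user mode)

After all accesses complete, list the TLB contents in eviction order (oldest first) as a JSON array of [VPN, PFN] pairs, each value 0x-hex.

Trace:
#0 VA=0x5828040837F (w,user):
  L0: frame=0x16 idx=11 entry=0x1A007 [P=1 RW=1 US=1 PS=0]
  L1: frame=0x1A idx=10 entry=0x1B007 [P=1 RW=1 US=1 PS=0]
  L2: frame=0x1B idx=2 entry=0x1D007 [P=1 RW=1 US=1 PS=0]
  L3: frame=0x1D idx=8 entry=0x1E007 [P=1 RW=1 US=1 PS=0]
  ✓ 0x1E37F  — 4 lookups
#1 VA=0x5828040837F (r,kernel):
  TLB hit vpn=0x58280408 → PA=0x1E37F
#2 VA=0x5828040837F (r,kernel):
  TLB hit vpn=0x58280408 → PA=0x1E37F
#3 VA=0x305C14047A1 (w,kernel):
  L0: frame=0x16 idx=6 entry=0x20007 [P=1 RW=1 US=1 PS=0]
  L1: frame=0x20 idx=23 entry=0x24007 [P=1 RW=1 US=1 PS=0]
  L2: frame=0x24 idx=10 entry=0x26007 [P=1 RW=1 US=1 PS=0]
  L3: frame=0x26 idx=4 entry=0x29007 [P=1 RW=1 US=1 PS=0]
  ✓ 0x297A1  — 4 lookups
#4 VA=0xD0700000AC9 (w,user):
  L0: frame=0x16 idx=26 entry=0x2A007 [P=1 RW=1 US=1 PS=0]
  L1: frame=0x2A idx=28 entry=0x31000 [P=0 RW=0 US=0 PS=0]
  → PAGE_NOT_PRESENT  (2 entries read)
#5 VA=0x90282A00F14 (r,kernel):
  L0: frame=0x16 idx=18 entry=0x2E007 [P=1 RW=1 US=1 PS=0]
  L1: frame=0x2E idx=10 entry=0x2F007 [P=1 RW=1 US=1 PS=0]
  L2: frame=0x2F idx=21 entry=0x4F006 [P=0 RW=1 US=1 PS=0]
  → PAGE_NOT_PRESENT  (3 entries read)
#6 VA=0x980014054EE (r,user):
  L0: frame=0x16 idx=19 entry=0x32007 [P=1 RW=1 US=1 PS=0]
  L1: frame=0x32 idx=0 entry=0x36007 [P=1 RW=1 US=1 PS=0]
  L2: frame=0x36 idx=10 entry=0x38007 [P=1 RW=1 US=1 PS=0]
  L3: frame=0x38 idx=5 entry=0x3B003 [P=1 RW=1 US=0 PS=0]
  → PROTECTION_VIOLATION  (4 entries read)

TLB: [["0x58280408", "0x1E"], ["0x305C1404", "0x29"]]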